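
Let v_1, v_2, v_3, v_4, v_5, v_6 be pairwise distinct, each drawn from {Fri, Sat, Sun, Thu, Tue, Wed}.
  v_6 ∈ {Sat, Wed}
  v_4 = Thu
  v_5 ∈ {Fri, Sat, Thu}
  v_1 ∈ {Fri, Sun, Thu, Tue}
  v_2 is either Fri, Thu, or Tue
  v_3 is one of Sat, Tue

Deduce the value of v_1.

Sun

v_4 has just one choice, so v_4 = Thu. Eliminate Thu elsewhere: v_1, v_2, v_5.
The 5 still-open variables draw from only 5 values {Fri, Sat, Sun, Tue, Wed}, so each is used; only v_1 can be Sun, hence v_1 = Sun.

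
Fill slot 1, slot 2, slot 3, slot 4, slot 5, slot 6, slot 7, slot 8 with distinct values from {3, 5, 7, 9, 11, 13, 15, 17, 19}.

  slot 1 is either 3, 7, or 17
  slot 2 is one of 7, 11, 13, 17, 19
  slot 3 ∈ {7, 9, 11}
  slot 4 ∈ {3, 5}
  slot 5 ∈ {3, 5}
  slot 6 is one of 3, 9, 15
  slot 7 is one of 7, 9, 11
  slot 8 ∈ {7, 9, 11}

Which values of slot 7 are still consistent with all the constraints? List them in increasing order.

7, 9, 11

The 2 variables slot 4 and slot 5 are confined to {3, 5}, which locks those values in; drop them from slot 1, slot 6.
slot 3, slot 7, slot 8 between them cover only {7, 9, 11} — a naked triple. Remove those values from slot 1, slot 2, slot 6.
slot 1 must be 17 (only option left). Remove 17 from slot 2.
That leaves slot 6 = 15.
No further eliminations apply; slot 7 can still be any of 7, 9, 11.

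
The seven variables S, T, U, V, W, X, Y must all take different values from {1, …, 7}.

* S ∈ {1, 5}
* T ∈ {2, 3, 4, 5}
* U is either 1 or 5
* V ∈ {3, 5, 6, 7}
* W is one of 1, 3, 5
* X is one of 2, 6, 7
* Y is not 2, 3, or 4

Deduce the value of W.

The 7 variables draw from only 7 values {1, 2, 3, 4, 5, 6, 7}, so each is used; only T can be 4, hence T = 4.
The 6 still-open variables together cover exactly {1, 2, 3, 5, 6, 7} — 6 values for 6 variables — and 2 appears only in X's list, so X = 2.
S and U between them cover only {1, 5} — a naked pair. Remove those values from V, W, Y.
So W = 3.

3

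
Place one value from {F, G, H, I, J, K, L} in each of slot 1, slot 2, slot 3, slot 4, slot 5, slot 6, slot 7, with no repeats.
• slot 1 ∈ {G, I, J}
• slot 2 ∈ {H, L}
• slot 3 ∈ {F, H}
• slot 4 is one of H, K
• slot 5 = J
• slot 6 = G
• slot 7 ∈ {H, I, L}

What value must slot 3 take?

F

slot 5 has just one choice, so slot 5 = J. Remove J from slot 1.
slot 6 has just one choice, so slot 6 = G. Remove G from slot 1.
That leaves slot 1 = I. Remove I from slot 7.
The 4 still-open variables draw from only 4 values {F, H, K, L}, so each is used; only slot 3 can be F, hence slot 3 = F.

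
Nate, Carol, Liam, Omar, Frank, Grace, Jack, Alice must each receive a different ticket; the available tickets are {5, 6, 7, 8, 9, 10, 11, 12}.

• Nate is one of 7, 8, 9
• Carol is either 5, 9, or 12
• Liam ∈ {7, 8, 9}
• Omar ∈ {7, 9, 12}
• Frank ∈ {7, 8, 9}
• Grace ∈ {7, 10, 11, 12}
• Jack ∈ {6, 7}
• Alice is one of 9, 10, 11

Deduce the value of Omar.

The 8 variables draw from only 8 values {5, 6, 7, 8, 9, 10, 11, 12}, so each is used; only Carol can be 5, hence Carol = 5.
The 7 still-open variables together cover exactly {6, 7, 8, 9, 10, 11, 12} — 7 values for 7 variables — and 6 appears only in Jack's list, so Jack = 6.
Nate, Liam, Frank between them cover only {7, 8, 9} — a naked triple. Remove those values from Omar, Grace, Alice.
So Omar = 12.

12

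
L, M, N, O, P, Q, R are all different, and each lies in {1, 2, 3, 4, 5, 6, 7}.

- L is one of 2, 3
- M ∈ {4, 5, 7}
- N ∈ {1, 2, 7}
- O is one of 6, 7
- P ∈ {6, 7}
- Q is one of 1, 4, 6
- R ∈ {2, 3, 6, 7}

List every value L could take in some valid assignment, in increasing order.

The 7 variables together cover exactly {1, 2, 3, 4, 5, 6, 7} — 7 values for 7 variables — and 5 appears only in M's list, so M = 5.
The 6 still-open variables together cover exactly {1, 2, 3, 4, 6, 7} — 6 values for 6 variables — and 4 appears only in Q's list, so Q = 4.
The 5 still-open variables together cover exactly {1, 2, 3, 6, 7} — 5 values for 5 variables — and 1 appears only in N's list, so N = 1.
O and P between them cover only {6, 7} — a naked pair. Remove those values from R.
No further eliminations apply; L can still be any of 2, 3.

2, 3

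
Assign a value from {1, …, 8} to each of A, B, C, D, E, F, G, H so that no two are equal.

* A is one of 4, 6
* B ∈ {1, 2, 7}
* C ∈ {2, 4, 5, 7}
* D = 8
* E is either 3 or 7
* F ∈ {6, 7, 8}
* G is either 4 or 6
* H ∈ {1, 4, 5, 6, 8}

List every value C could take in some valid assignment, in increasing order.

D must be 8 (only option left). So F, H can't be 8.
Among the 7 still-open variables, 3 fits only E (and all 7 values in {1, 2, 3, 4, 5, 6, 7} must be used), so E = 3.
A and G share exactly the 2 values {4, 6}; by pigeonhole those values go to them, so strike 4, 6 from C, F, H.
F's domain is down to {7}, so F = 7. Remove 7 from B, C.
No further eliminations apply; C can still be any of 2, 5.

2, 5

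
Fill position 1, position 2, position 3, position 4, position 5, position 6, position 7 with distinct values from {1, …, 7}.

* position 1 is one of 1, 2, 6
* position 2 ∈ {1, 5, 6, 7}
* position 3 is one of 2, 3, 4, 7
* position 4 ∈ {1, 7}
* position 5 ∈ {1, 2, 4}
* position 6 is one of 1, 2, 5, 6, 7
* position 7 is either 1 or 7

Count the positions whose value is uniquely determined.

2

Among the 7 variables, 3 fits only position 3 (and all 7 values in {1, 2, 3, 4, 5, 6, 7} must be used), so position 3 = 3.
The 6 still-open variables together cover exactly {1, 2, 4, 5, 6, 7} — 6 values for 6 variables — and 4 appears only in position 5's list, so position 5 = 4.
position 4 and position 7 share exactly the 2 values {1, 7}; by pigeonhole those values go to them, so strike 1, 7 from position 1, position 2, position 6.
Determined: position 3=3, position 5=4. The other positions each still have more than one consistent value. That makes 2.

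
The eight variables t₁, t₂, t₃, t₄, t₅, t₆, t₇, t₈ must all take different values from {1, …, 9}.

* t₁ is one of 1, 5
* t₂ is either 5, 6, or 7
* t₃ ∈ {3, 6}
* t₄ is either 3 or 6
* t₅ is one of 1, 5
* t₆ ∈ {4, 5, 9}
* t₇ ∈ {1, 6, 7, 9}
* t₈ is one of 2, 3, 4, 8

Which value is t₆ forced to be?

4

t₁ and t₅ share exactly the 2 values {1, 5}; by pigeonhole those values go to them, so strike 1, 5 from t₂, t₆, t₇.
The 2 variables t₃ and t₄ are confined to {3, 6}, which locks those values in; drop them from t₂, t₇, t₈.
That leaves t₂ = 7. Strike 7 from t₇.
t₇'s domain is down to {9}, so t₇ = 9. Strike 9 from t₆.
So t₆ = 4.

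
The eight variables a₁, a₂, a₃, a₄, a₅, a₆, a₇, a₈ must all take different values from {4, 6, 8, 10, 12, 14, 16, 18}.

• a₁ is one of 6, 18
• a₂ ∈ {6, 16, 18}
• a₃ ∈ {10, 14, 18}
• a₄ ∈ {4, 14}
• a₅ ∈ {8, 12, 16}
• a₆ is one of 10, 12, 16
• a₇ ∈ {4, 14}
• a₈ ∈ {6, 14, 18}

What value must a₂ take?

The 8 variables draw from only 8 values {4, 6, 8, 10, 12, 14, 16, 18}, so each is used; only a₅ can be 8, hence a₅ = 8.
The 7 still-open variables draw from only 7 values {4, 6, 10, 12, 14, 16, 18}, so each is used; only a₆ can be 12, hence a₆ = 12.
Among the 6 still-open variables, 10 fits only a₃ (and all 6 values in {4, 6, 10, 14, 16, 18} must be used), so a₃ = 10.
The 5 still-open variables draw from only 5 values {4, 6, 14, 16, 18}, so each is used; only a₂ can be 16, hence a₂ = 16.

16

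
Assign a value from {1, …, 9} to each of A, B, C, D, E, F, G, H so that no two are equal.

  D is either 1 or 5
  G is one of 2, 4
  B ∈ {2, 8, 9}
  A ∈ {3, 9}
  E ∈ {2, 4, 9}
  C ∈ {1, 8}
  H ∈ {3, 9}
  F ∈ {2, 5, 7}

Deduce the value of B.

The 8 variables together cover exactly {1, 2, 3, 4, 5, 7, 8, 9} — 8 values for 8 variables — and 7 appears only in F's list, so F = 7.
Among the 7 still-open variables, 5 fits only D (and all 7 values in {1, 2, 3, 4, 5, 8, 9} must be used), so D = 5.
Among the 6 still-open variables, 1 fits only C (and all 6 values in {1, 2, 3, 4, 8, 9} must be used), so C = 1.
Among the 5 still-open variables, 8 fits only B (and all 5 values in {2, 3, 4, 8, 9} must be used), so B = 8.

8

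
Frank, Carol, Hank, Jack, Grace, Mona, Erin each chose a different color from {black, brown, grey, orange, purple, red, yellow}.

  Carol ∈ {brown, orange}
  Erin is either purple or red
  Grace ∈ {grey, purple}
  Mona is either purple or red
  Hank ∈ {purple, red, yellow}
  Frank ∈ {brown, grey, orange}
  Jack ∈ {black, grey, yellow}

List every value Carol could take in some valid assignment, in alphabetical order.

Among the 7 variables, black fits only Jack (and all 7 values in {black, brown, grey, orange, purple, red, yellow} must be used), so Jack = black.
The 6 still-open variables draw from only 6 values {brown, grey, orange, purple, red, yellow}, so each is used; only Hank can be yellow, hence Hank = yellow.
The 2 variables Mona and Erin are confined to {purple, red}, which locks those values in; drop them from Grace.
Grace's domain is down to {grey}, so Grace = grey. So Frank can't be grey.
No further eliminations apply; Carol can still be any of brown, orange.

brown, orange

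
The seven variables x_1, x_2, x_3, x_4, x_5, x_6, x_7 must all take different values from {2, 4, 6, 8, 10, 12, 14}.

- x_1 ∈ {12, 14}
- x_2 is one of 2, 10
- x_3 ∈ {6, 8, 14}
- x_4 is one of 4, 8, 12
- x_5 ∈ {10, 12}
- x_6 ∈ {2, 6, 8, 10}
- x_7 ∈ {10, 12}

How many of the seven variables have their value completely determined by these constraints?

The 7 variables together cover exactly {2, 4, 6, 8, 10, 12, 14} — 7 values for 7 variables — and 4 appears only in x_4's list, so x_4 = 4.
x_5 and x_7 share exactly the 2 values {10, 12}; by pigeonhole those values go to them, so strike 10, 12 from x_1, x_2, x_6.
That leaves x_1 = 14. So x_3 can't be 14.
x_2 must be 2 (only option left). Strike 2 from x_6.
Determined: x_1=14, x_2=2, x_4=4. The other variables each still have more than one consistent value. That makes 3.

3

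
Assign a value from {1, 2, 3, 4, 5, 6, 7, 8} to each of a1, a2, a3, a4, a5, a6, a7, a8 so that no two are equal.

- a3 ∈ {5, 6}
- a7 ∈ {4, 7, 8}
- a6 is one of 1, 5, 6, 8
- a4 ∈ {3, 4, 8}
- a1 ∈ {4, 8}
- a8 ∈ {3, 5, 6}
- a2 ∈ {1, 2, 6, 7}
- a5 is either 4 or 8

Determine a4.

The 8 variables together cover exactly {1, 2, 3, 4, 5, 6, 7, 8} — 8 values for 8 variables — and 2 appears only in a2's list, so a2 = 2.
The 7 still-open variables together cover exactly {1, 3, 4, 5, 6, 7, 8} — 7 values for 7 variables — and 1 appears only in a6's list, so a6 = 1.
Among the 6 still-open variables, 7 fits only a7 (and all 6 values in {3, 4, 5, 6, 7, 8} must be used), so a7 = 7.
The 2 variables a1 and a5 are confined to {4, 8}, which locks those values in; drop them from a4.
So a4 = 3.

3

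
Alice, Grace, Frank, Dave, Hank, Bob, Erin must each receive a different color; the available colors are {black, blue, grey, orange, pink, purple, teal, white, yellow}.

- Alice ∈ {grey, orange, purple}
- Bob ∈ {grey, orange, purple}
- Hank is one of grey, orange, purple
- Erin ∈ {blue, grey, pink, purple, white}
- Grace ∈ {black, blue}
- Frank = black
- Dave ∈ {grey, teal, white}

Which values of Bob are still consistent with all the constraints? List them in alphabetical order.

grey, orange, purple

Frank must be black (only option left). Strike black from Grace.
Grace has just one choice, so Grace = blue. Strike blue from Erin.
The 3 variables Alice, Hank, Bob are confined to {grey, orange, purple}, which locks those values in; drop them from Dave, Erin.
No further eliminations apply; Bob can still be any of grey, orange, purple.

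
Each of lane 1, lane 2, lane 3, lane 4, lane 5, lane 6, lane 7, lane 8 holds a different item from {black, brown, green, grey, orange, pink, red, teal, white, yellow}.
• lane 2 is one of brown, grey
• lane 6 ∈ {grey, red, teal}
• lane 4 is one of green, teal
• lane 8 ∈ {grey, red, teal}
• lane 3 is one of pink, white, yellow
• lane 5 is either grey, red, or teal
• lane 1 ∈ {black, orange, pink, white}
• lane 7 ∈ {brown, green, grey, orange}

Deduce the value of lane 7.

orange

The 3 variables lane 5, lane 6, lane 8 are confined to {grey, red, teal}, which locks those values in; drop them from lane 2, lane 4, lane 7.
That leaves lane 2 = brown. Remove brown from lane 7.
lane 4 must be green (only option left). Eliminate green elsewhere: lane 7.
So lane 7 = orange.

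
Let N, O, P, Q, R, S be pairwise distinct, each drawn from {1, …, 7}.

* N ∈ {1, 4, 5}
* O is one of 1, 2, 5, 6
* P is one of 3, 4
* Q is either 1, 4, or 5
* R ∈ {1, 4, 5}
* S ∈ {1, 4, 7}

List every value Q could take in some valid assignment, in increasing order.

1, 4, 5

N, Q, R share exactly the 3 values {1, 4, 5}; by pigeonhole those values go to them, so strike 1, 4, 5 from O, P, S.
P has just one choice, so P = 3.
S's domain is down to {7}, so S = 7.
No further eliminations apply; Q can still be any of 1, 4, 5.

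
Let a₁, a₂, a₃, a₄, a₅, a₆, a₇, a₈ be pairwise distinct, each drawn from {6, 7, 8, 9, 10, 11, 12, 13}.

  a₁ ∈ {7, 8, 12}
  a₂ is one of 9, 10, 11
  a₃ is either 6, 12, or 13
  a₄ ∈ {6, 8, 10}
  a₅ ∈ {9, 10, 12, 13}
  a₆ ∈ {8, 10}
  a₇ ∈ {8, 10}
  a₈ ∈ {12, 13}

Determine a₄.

The 8 variables draw from only 8 values {6, 7, 8, 9, 10, 11, 12, 13}, so each is used; only a₁ can be 7, hence a₁ = 7.
Among the 7 still-open variables, 11 fits only a₂ (and all 7 values in {6, 8, 9, 10, 11, 12, 13} must be used), so a₂ = 11.
Among the 6 still-open variables, 9 fits only a₅ (and all 6 values in {6, 8, 9, 10, 12, 13} must be used), so a₅ = 9.
The 2 variables a₆ and a₇ are confined to {8, 10}, which locks those values in; drop them from a₄.
So a₄ = 6.

6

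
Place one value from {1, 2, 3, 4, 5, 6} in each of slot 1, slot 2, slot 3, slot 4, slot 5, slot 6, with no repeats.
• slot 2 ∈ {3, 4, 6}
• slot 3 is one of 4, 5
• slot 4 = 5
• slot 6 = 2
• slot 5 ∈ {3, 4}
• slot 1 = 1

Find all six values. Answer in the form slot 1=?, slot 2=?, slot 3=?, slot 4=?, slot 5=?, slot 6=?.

slot 1 has just one choice, so slot 1 = 1.
That leaves slot 4 = 5. Strike 5 from slot 3.
slot 6 has just one choice, so slot 6 = 2.
slot 3's domain is down to {4}, so slot 3 = 4. Strike 4 from slot 2, slot 5.
slot 5 must be 3 (only option left). Eliminate 3 elsewhere: slot 2.
slot 2's domain is down to {6}, so slot 2 = 6.

slot 1=1, slot 2=6, slot 3=4, slot 4=5, slot 5=3, slot 6=2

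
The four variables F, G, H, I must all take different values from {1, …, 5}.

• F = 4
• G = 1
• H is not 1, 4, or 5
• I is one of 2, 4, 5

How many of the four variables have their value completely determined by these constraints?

F's domain is down to {4}, so F = 4. Eliminate 4 elsewhere: I.
G's domain is down to {1}, so G = 1.
Determined: F=4, G=1. The other variables each still have more than one consistent value. That makes 2.

2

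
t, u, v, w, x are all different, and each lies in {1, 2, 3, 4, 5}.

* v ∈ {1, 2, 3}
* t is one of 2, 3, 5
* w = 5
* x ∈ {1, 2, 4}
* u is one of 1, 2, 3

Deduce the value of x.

w must be 5 (only option left). Remove 5 from t.
The 4 still-open variables draw from only 4 values {1, 2, 3, 4}, so each is used; only x can be 4, hence x = 4.

4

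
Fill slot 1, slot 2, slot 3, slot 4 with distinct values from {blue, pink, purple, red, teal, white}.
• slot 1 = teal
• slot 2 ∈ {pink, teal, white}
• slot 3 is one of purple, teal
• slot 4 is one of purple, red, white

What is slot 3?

slot 1 must be teal (only option left). Eliminate teal elsewhere: slot 2, slot 3.
So slot 3 = purple.

purple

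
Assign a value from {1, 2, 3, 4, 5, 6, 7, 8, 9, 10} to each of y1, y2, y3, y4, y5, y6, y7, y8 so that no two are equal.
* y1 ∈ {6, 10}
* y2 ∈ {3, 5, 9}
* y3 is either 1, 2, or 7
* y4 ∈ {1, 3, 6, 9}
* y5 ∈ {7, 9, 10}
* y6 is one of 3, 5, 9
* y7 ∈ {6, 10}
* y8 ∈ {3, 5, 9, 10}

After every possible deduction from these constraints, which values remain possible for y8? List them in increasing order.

Among the 8 variables, 2 fits only y3 (and all 8 values in {1, 2, 3, 5, 6, 7, 9, 10} must be used), so y3 = 2.
The 7 still-open variables draw from only 7 values {1, 3, 5, 6, 7, 9, 10}, so each is used; only y4 can be 1, hence y4 = 1.
Among the 6 still-open variables, 7 fits only y5 (and all 6 values in {3, 5, 6, 7, 9, 10} must be used), so y5 = 7.
The 2 variables y1 and y7 are confined to {6, 10}, which locks those values in; drop them from y8.
No further eliminations apply; y8 can still be any of 3, 5, 9.

3, 5, 9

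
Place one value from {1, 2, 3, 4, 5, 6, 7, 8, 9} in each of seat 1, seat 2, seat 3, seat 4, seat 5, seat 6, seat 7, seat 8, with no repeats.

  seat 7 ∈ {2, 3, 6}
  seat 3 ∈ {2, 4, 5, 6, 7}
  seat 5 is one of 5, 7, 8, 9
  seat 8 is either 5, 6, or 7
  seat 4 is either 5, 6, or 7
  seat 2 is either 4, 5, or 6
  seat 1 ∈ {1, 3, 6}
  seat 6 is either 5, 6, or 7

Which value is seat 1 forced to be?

seat 4, seat 6, seat 8 between them cover only {5, 6, 7} — a naked triple. Remove those values from seat 1, seat 2, seat 3, seat 5, seat 7.
seat 2's domain is down to {4}, so seat 2 = 4. Eliminate 4 elsewhere: seat 3.
seat 3 has just one choice, so seat 3 = 2. Eliminate 2 elsewhere: seat 7.
seat 7's domain is down to {3}, so seat 7 = 3. So seat 1 can't be 3.
So seat 1 = 1.

1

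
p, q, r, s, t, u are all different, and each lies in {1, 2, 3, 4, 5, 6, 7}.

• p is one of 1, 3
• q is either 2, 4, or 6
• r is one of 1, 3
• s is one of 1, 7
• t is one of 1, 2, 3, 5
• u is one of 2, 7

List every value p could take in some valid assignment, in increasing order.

1, 3

p and r share exactly the 2 values {1, 3}; by pigeonhole those values go to them, so strike 1, 3 from s, t.
s must be 7 (only option left). Strike 7 from u.
u has just one choice, so u = 2. Remove 2 from q, t.
That leaves t = 5.
No further eliminations apply; p can still be any of 1, 3.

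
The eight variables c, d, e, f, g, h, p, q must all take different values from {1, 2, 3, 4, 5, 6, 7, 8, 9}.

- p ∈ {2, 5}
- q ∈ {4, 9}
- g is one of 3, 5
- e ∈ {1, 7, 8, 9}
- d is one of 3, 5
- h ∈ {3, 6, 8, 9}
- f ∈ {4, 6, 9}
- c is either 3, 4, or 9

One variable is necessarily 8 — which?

d and g share exactly the 2 values {3, 5}; by pigeonhole those values go to them, so strike 3, 5 from c, h, p.
p has just one choice, so p = 2.
c and q share exactly the 2 values {4, 9}; by pigeonhole those values go to them, so strike 4, 9 from e, f, h.
f's domain is down to {6}, so f = 6. So h can't be 6.
So 8 goes to h.

h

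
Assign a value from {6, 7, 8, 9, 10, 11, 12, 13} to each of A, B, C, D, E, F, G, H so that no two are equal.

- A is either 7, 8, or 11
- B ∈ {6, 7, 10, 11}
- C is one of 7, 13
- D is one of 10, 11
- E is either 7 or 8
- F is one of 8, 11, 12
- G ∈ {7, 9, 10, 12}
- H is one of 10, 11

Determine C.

The 8 variables draw from only 8 values {6, 7, 8, 9, 10, 11, 12, 13}, so each is used; only B can be 6, hence B = 6.
The 7 still-open variables together cover exactly {7, 8, 9, 10, 11, 12, 13} — 7 values for 7 variables — and 9 appears only in G's list, so G = 9.
Among the 6 still-open variables, 12 fits only F (and all 6 values in {7, 8, 10, 11, 12, 13} must be used), so F = 12.
The 5 still-open variables draw from only 5 values {7, 8, 10, 11, 13}, so each is used; only C can be 13, hence C = 13.

13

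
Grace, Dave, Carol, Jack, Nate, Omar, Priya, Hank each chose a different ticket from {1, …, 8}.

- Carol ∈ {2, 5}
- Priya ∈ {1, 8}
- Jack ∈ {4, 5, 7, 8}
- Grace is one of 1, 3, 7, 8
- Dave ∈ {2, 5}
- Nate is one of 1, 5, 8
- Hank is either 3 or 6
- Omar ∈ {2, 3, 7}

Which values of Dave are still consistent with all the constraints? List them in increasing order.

Among the 8 variables, 4 fits only Jack (and all 8 values in {1, 2, 3, 4, 5, 6, 7, 8} must be used), so Jack = 4.
Among the 7 still-open variables, 6 fits only Hank (and all 7 values in {1, 2, 3, 5, 6, 7, 8} must be used), so Hank = 6.
Dave and Carol between them cover only {2, 5} — a naked pair. Remove those values from Nate, Omar.
Nate and Priya between them cover only {1, 8} — a naked pair. Remove those values from Grace.
No further eliminations apply; Dave can still be any of 2, 5.

2, 5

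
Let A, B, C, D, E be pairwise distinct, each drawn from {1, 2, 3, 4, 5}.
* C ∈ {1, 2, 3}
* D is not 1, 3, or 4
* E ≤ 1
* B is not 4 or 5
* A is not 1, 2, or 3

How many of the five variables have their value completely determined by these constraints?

E must be 1 (only option left). Strike 1 from B, C.
The 4 still-open variables draw from only 4 values {2, 3, 4, 5}, so each is used; only A can be 4, hence A = 4.
The 3 still-open variables draw from only 3 values {2, 3, 5}, so each is used; only D can be 5, hence D = 5.
Determined: A=4, D=5, E=1. The other variables each still have more than one consistent value. That makes 3.

3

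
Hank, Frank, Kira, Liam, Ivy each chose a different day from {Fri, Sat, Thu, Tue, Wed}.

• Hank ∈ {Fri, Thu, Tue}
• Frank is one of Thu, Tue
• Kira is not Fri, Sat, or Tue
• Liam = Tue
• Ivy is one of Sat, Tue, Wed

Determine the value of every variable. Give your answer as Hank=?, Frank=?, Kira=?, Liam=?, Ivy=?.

Liam has just one choice, so Liam = Tue. Strike Tue from Hank, Frank, Ivy.
That leaves Frank = Thu. So Hank, Kira can't be Thu.
Kira's domain is down to {Wed}, so Kira = Wed. Strike Wed from Ivy.
That leaves Ivy = Sat.
Hank has just one choice, so Hank = Fri.

Hank=Fri, Frank=Thu, Kira=Wed, Liam=Tue, Ivy=Sat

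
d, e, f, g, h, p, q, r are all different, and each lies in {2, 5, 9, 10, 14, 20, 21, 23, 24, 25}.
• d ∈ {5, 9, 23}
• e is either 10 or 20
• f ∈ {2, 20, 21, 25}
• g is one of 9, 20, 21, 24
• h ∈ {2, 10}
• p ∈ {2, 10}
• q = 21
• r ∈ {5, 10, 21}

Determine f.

q has just one choice, so q = 21. So f, g, r can't be 21.
The 2 variables h and p are confined to {2, 10}, which locks those values in; drop them from e, f, r.
e's domain is down to {20}, so e = 20. Remove 20 from f, g.
So f = 25.

25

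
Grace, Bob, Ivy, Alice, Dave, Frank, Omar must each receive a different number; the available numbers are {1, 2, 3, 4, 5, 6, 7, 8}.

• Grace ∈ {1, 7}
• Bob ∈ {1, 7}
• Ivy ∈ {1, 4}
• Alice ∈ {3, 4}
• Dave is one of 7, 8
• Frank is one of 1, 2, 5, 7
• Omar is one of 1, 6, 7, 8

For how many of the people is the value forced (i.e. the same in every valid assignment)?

Grace and Bob between them cover only {1, 7} — a naked pair. Remove those values from Ivy, Dave, Frank, Omar.
Ivy's domain is down to {4}, so Ivy = 4. Remove 4 from Alice.
Alice's domain is down to {3}, so Alice = 3.
Dave has just one choice, so Dave = 8. Eliminate 8 elsewhere: Omar.
That leaves Omar = 6.
Determined: Ivy=4, Alice=3, Dave=8, Omar=6. The other people each still have more than one consistent value. That makes 4.

4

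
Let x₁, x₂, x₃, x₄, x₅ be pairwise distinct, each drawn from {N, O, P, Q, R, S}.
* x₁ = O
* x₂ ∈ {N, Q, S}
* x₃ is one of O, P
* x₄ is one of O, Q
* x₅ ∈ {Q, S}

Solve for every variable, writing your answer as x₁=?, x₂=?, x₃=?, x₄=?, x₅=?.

x₁ has just one choice, so x₁ = O. Eliminate O elsewhere: x₃, x₄.
x₃ has just one choice, so x₃ = P.
x₄ must be Q (only option left). So x₂, x₅ can't be Q.
x₅'s domain is down to {S}, so x₅ = S. Strike S from x₂.
x₂'s domain is down to {N}, so x₂ = N.

x₁=O, x₂=N, x₃=P, x₄=Q, x₅=S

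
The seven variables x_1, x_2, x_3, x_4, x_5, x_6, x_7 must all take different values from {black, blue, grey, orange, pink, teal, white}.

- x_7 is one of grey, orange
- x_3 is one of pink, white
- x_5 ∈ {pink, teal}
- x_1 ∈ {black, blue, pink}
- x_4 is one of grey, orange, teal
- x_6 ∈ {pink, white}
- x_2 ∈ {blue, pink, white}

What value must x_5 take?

The 7 variables draw from only 7 values {black, blue, grey, orange, pink, teal, white}, so each is used; only x_1 can be black, hence x_1 = black.
Among the 6 still-open variables, blue fits only x_2 (and all 6 values in {blue, grey, orange, pink, teal, white} must be used), so x_2 = blue.
x_3 and x_6 between them cover only {pink, white} — a naked pair. Remove those values from x_5.
So x_5 = teal.

teal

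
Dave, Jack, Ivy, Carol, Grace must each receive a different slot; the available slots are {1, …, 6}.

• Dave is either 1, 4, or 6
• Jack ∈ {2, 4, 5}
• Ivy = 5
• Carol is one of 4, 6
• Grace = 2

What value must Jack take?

4

Ivy's domain is down to {5}, so Ivy = 5. So Jack can't be 5.
Grace has just one choice, so Grace = 2. Remove 2 from Jack.
So Jack = 4.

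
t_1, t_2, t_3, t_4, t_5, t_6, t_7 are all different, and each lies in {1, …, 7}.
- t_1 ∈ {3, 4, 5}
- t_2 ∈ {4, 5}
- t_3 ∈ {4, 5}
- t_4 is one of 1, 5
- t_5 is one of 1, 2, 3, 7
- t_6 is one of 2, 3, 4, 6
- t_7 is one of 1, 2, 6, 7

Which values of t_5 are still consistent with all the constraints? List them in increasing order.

2, 7

t_2 and t_3 share exactly the 2 values {4, 5}; by pigeonhole those values go to them, so strike 4, 5 from t_1, t_4, t_6.
t_1's domain is down to {3}, so t_1 = 3. So t_5, t_6 can't be 3.
That leaves t_4 = 1. Remove 1 from t_5, t_7.
No further eliminations apply; t_5 can still be any of 2, 7.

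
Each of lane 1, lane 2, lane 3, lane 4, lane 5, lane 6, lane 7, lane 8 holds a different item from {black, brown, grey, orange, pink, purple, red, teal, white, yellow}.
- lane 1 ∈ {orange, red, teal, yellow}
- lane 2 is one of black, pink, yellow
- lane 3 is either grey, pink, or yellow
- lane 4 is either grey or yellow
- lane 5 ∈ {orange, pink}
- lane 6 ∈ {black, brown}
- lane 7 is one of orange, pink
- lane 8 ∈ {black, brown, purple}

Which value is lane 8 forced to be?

lane 5 and lane 7 share exactly the 2 values {orange, pink}; by pigeonhole those values go to them, so strike orange, pink from lane 1, lane 2, lane 3.
The 2 variables lane 3 and lane 4 are confined to {grey, yellow}, which locks those values in; drop them from lane 1, lane 2.
lane 2 has just one choice, so lane 2 = black. Eliminate black elsewhere: lane 6, lane 8.
That leaves lane 6 = brown. Remove brown from lane 8.
So lane 8 = purple.

purple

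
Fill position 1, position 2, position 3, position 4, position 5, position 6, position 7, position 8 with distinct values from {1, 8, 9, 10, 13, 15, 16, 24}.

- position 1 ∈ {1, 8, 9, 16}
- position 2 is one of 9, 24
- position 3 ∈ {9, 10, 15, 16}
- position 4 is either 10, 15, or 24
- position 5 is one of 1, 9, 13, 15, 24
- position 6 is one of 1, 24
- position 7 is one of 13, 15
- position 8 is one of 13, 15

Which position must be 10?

Among the 8 variables, 8 fits only position 1 (and all 8 values in {1, 8, 9, 10, 13, 15, 16, 24} must be used), so position 1 = 8.
Among the 7 still-open variables, 16 fits only position 3 (and all 7 values in {1, 9, 10, 13, 15, 16, 24} must be used), so position 3 = 16.
The 6 still-open variables draw from only 6 values {1, 9, 10, 13, 15, 24}, so each is used; only position 4 can be 10, hence position 4 = 10.

position 4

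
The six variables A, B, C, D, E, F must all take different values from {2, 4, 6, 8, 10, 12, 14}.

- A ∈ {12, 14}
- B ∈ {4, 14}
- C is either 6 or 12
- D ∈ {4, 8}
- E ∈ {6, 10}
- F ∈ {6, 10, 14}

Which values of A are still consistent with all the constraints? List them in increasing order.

12, 14

The 6 variables draw from only 6 values {4, 6, 8, 10, 12, 14}, so each is used; only D can be 8, hence D = 8.
The 5 still-open variables together cover exactly {4, 6, 10, 12, 14} — 5 values for 5 variables — and 4 appears only in B's list, so B = 4.
No further eliminations apply; A can still be any of 12, 14.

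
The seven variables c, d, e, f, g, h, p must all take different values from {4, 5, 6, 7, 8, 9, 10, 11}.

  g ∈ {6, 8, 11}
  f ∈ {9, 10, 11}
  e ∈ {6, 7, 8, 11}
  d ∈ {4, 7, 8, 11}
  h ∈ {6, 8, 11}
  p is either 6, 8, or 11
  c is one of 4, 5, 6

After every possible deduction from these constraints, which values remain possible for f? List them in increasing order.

9, 10

g, h, p between them cover only {6, 8, 11} — a naked triple. Remove those values from c, d, e, f.
e has just one choice, so e = 7. Remove 7 from d.
d has just one choice, so d = 4. Eliminate 4 elsewhere: c.
c has just one choice, so c = 5.
No further eliminations apply; f can still be any of 9, 10.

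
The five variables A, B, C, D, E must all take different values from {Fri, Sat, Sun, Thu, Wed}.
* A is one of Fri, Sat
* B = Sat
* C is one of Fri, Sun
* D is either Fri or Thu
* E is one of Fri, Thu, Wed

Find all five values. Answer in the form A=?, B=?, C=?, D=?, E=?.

B has just one choice, so B = Sat. Eliminate Sat elsewhere: A.
That leaves A = Fri. So C, D, E can't be Fri.
C has just one choice, so C = Sun.
D must be Thu (only option left). So E can't be Thu.
E has just one choice, so E = Wed.

A=Fri, B=Sat, C=Sun, D=Thu, E=Wed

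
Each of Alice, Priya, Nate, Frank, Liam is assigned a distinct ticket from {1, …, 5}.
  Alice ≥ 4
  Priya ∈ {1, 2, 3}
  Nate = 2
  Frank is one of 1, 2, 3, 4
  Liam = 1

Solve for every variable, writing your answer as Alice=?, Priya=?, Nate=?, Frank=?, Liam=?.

Alice=5, Priya=3, Nate=2, Frank=4, Liam=1

Nate's domain is down to {2}, so Nate = 2. Remove 2 from Priya, Frank.
That leaves Liam = 1. Remove 1 from Priya, Frank.
Priya's domain is down to {3}, so Priya = 3. Strike 3 from Frank.
Frank's domain is down to {4}, so Frank = 4. So Alice can't be 4.
Alice must be 5 (only option left).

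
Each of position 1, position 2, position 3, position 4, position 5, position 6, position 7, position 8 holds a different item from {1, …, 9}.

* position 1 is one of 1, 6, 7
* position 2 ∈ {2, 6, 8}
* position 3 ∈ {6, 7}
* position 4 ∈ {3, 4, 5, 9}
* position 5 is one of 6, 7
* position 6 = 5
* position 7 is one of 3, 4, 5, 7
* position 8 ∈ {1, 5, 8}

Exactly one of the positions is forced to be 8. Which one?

position 6's domain is down to {5}, so position 6 = 5. Remove 5 from position 4, position 7, position 8.
The 2 variables position 3 and position 5 are confined to {6, 7}, which locks those values in; drop them from position 1, position 2, position 7.
That leaves position 1 = 1. So position 8 can't be 1.

position 8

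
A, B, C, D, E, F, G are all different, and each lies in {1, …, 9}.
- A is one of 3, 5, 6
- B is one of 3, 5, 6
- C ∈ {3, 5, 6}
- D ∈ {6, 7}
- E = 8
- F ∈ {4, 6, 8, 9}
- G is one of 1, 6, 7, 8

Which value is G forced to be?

1

E has just one choice, so E = 8. Remove 8 from F, G.
A, B, C between them cover only {3, 5, 6} — a naked triple. Remove those values from D, F, G.
D must be 7 (only option left). So G can't be 7.
So G = 1.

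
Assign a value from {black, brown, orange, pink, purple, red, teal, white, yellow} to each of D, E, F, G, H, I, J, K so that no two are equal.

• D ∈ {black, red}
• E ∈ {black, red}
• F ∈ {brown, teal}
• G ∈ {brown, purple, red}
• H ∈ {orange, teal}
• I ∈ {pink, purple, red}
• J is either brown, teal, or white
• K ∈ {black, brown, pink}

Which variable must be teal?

F

Among the 8 variables, orange fits only H (and all 8 values in {black, brown, orange, pink, purple, red, teal, white} must be used), so H = orange.
The 7 still-open variables together cover exactly {black, brown, pink, purple, red, teal, white} — 7 values for 7 variables — and white appears only in J's list, so J = white.
The 6 still-open variables draw from only 6 values {black, brown, pink, purple, red, teal}, so each is used; only F can be teal, hence F = teal.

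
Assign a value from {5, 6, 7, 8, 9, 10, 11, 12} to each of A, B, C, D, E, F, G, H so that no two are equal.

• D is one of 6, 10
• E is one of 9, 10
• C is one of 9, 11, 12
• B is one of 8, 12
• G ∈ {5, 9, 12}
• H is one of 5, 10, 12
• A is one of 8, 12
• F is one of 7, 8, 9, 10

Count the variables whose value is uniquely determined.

3

Among the 8 variables, 6 fits only D (and all 8 values in {5, 6, 7, 8, 9, 10, 11, 12} must be used), so D = 6.
The 7 still-open variables together cover exactly {5, 7, 8, 9, 10, 11, 12} — 7 values for 7 variables — and 7 appears only in F's list, so F = 7.
The 6 still-open variables together cover exactly {5, 8, 9, 10, 11, 12} — 6 values for 6 variables — and 11 appears only in C's list, so C = 11.
The 2 variables A and B are confined to {8, 12}, which locks those values in; drop them from G, H.
Determined: C=11, D=6, F=7. The other variables each still have more than one consistent value. That makes 3.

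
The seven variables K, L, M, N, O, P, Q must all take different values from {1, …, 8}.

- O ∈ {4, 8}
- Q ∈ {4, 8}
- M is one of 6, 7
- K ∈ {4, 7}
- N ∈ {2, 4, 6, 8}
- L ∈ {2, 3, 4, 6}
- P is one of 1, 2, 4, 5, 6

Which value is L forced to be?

O and Q share exactly the 2 values {4, 8}; by pigeonhole those values go to them, so strike 4, 8 from K, L, N, P.
K must be 7 (only option left). Strike 7 from M.
That leaves M = 6. Remove 6 from L, N, P.
N must be 2 (only option left). Remove 2 from L, P.
So L = 3.

3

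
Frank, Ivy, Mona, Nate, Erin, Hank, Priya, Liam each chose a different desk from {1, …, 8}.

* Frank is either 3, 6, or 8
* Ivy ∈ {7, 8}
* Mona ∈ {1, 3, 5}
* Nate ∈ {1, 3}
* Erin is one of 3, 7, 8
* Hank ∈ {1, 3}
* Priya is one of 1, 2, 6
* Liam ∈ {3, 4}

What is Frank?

The 8 variables together cover exactly {1, 2, 3, 4, 5, 6, 7, 8} — 8 values for 8 variables — and 2 appears only in Priya's list, so Priya = 2.
The 7 still-open variables draw from only 7 values {1, 3, 4, 5, 6, 7, 8}, so each is used; only Liam can be 4, hence Liam = 4.
The 6 still-open variables draw from only 6 values {1, 3, 5, 6, 7, 8}, so each is used; only Mona can be 5, hence Mona = 5.
The 5 still-open variables together cover exactly {1, 3, 6, 7, 8} — 5 values for 5 variables — and 6 appears only in Frank's list, so Frank = 6.

6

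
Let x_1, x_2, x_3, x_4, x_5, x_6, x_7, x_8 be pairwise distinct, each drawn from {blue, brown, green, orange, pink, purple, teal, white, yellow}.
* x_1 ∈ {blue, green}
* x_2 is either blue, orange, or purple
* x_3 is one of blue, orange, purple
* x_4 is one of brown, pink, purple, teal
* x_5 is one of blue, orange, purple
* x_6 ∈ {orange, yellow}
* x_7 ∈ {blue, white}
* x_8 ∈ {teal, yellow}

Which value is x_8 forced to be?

x_2, x_3, x_5 between them cover only {blue, orange, purple} — a naked triple. Remove those values from x_1, x_4, x_6, x_7.
x_1's domain is down to {green}, so x_1 = green.
x_6 must be yellow (only option left). Strike yellow from x_8.
So x_8 = teal.

teal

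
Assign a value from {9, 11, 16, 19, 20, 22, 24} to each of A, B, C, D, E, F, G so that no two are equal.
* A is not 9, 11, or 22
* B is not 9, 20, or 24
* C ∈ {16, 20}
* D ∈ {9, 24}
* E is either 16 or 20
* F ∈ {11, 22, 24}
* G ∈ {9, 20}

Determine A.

C and E share exactly the 2 values {16, 20}; by pigeonhole those values go to them, so strike 16, 20 from A, B, G.
That leaves G = 9. Remove 9 from D.
D must be 24 (only option left). So A, F can't be 24.
So A = 19.

19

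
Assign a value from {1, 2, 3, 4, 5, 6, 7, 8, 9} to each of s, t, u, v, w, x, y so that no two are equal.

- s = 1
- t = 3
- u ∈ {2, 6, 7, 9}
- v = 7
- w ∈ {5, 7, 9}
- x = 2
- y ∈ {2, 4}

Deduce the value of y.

s must be 1 (only option left).
t must be 3 (only option left).
v's domain is down to {7}, so v = 7. Strike 7 from u, w.
x's domain is down to {2}, so x = 2. Eliminate 2 elsewhere: u, y.
So y = 4.

4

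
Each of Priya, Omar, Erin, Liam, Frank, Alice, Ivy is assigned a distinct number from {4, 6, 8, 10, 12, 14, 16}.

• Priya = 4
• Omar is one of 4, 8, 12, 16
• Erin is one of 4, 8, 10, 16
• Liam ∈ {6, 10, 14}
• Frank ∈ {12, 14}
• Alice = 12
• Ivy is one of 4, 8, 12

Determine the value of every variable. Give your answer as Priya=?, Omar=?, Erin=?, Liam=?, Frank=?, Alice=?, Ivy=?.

Priya's domain is down to {4}, so Priya = 4. Strike 4 from Omar, Erin, Ivy.
Alice has just one choice, so Alice = 12. So Omar, Frank, Ivy can't be 12.
Ivy's domain is down to {8}, so Ivy = 8. Strike 8 from Omar, Erin.
Omar has just one choice, so Omar = 16. Eliminate 16 elsewhere: Erin.
Erin must be 10 (only option left). So Liam can't be 10.
That leaves Frank = 14. So Liam can't be 14.
Liam must be 6 (only option left).

Priya=4, Omar=16, Erin=10, Liam=6, Frank=14, Alice=12, Ivy=8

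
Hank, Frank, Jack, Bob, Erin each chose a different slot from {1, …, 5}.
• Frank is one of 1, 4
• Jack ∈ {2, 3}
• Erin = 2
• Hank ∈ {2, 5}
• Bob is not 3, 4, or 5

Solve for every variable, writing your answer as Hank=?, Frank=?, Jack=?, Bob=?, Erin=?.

Hank=5, Frank=4, Jack=3, Bob=1, Erin=2

Erin must be 2 (only option left). Eliminate 2 elsewhere: Hank, Jack, Bob.
Hank's domain is down to {5}, so Hank = 5.
That leaves Jack = 3.
Bob's domain is down to {1}, so Bob = 1. Remove 1 from Frank.
Frank must be 4 (only option left).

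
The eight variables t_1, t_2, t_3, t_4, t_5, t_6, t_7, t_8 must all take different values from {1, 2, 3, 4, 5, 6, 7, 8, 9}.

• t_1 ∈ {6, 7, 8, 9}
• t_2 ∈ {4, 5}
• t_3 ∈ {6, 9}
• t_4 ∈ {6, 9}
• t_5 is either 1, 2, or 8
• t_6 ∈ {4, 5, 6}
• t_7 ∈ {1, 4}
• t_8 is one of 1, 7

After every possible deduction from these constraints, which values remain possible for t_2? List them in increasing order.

4, 5

Among the 8 variables, 2 fits only t_5 (and all 8 values in {1, 2, 4, 5, 6, 7, 8, 9} must be used), so t_5 = 2.
The 7 still-open variables together cover exactly {1, 4, 5, 6, 7, 8, 9} — 7 values for 7 variables — and 8 appears only in t_1's list, so t_1 = 8.
The 6 still-open variables draw from only 6 values {1, 4, 5, 6, 7, 9}, so each is used; only t_8 can be 7, hence t_8 = 7.
The 5 still-open variables together cover exactly {1, 4, 5, 6, 9} — 5 values for 5 variables — and 1 appears only in t_7's list, so t_7 = 1.
t_3 and t_4 between them cover only {6, 9} — a naked pair. Remove those values from t_6.
No further eliminations apply; t_2 can still be any of 4, 5.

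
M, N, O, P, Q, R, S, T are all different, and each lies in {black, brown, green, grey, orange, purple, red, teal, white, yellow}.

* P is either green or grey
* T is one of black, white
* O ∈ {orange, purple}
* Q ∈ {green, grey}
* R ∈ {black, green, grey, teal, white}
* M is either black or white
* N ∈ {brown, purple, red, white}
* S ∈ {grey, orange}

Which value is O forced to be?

purple

M and T share exactly the 2 values {black, white}; by pigeonhole those values go to them, so strike black, white from N, R.
P and Q between them cover only {green, grey} — a naked pair. Remove those values from R, S.
R has just one choice, so R = teal.
That leaves S = orange. Remove orange from O.
So O = purple.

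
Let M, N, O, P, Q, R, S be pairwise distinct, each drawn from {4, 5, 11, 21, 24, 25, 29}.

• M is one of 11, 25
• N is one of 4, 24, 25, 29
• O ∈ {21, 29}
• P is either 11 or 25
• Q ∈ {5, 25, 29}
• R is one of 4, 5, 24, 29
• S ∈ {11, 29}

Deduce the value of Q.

5

The 7 variables together cover exactly {4, 5, 11, 21, 24, 25, 29} — 7 values for 7 variables — and 21 appears only in O's list, so O = 21.
The 2 variables M and P are confined to {11, 25}, which locks those values in; drop them from N, Q, S.
S must be 29 (only option left). Remove 29 from N, Q, R.
So Q = 5.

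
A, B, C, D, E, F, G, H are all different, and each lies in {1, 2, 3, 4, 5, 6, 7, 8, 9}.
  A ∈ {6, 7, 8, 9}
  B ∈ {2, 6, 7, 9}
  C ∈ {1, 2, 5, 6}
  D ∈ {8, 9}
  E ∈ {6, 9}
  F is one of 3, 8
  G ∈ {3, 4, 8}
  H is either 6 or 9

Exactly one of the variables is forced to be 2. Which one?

E and H between them cover only {6, 9} — a naked pair. Remove those values from A, B, C, D.
D's domain is down to {8}, so D = 8. Eliminate 8 elsewhere: A, F, G.
That leaves F = 3. Eliminate 3 elsewhere: G.
G has just one choice, so G = 4.
A must be 7 (only option left). So B can't be 7.
So 2 goes to B.

B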